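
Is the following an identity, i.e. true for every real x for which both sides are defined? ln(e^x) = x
Yes, this is an identity.

Claim: ln(e^x) = x.
Reasoning: ln is the inverse of the exponential: ln(e^x) asks for the exponent p with e^p = e^x, and since e^p is one-to-one that exponent is p = x.
So the two sides agree for every real x for which both sides are defined.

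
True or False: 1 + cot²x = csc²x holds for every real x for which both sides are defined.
True.

Claim: 1 + cot²x = csc²x.
Reasoning: Start from sin²x + cos²x = 1 and divide every term by sin²x (allowed wherever cot x and csc x are defined): 1 + cot²x = 1/sin²x = csc²x.
So the two sides agree for every real x for which both sides are defined.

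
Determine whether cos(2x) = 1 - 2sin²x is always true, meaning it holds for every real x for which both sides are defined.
Claim: cos(2x) = 1 - 2sin²x.
Reasoning: cos(2x) = cos²x - sin²x. Replace cos²x by 1 - sin²x: (1 - sin²x) - sin²x = 1 - 2sin²x.
So the two sides agree for every real x for which both sides are defined.

Conclusion: Yes, this is an identity.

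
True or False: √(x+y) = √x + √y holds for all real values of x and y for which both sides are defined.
False.

Claim: √(x+y) = √x + √y.
Test a specific point where both sides are defined: x = 5, y = 5.
LHS = √(x+y) ≈ 3.1623
RHS = √x + √y ≈ 4.4721
Since 3.1623 ≠ 4.4721, the equation fails at this point, so it cannot hold for all real values of x and y for which both sides are defined.
Squaring the right side gives x + 2√(xy) + y, not x + y.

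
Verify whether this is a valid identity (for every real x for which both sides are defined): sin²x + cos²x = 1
Yes, this is an identity.

Claim: sin²x + cos²x = 1.
Reasoning: The point (cos x, sin x) lies on the unit circle X² + Y² = 1, so cos²x + sin²x = 1 for every real x.
So the two sides agree for every real x for which both sides are defined.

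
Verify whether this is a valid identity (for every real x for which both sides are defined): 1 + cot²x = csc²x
Claim: 1 + cot²x = csc²x.
Reasoning: Start from sin²x + cos²x = 1 and divide every term by sin²x (allowed wherever cot x and csc x are defined): 1 + cot²x = 1/sin²x = csc²x.
So the two sides agree for every real x for which both sides are defined.

Conclusion: Yes, this is an identity.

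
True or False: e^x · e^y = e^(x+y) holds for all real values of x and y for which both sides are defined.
True.

Claim: e^x · e^y = e^(x+y).
Reasoning: This is the law of exponents for a common base: multiplying powers adds exponents. E.g. from the series, (Σ x^j/j!)(Σ y^k/k!) = Σ_m (Σ_{j+k=m} x^j y^k/(j!k!)) = Σ_m (x+y)^m/m! by the binomial theorem.
So the two sides agree for all real values of x and y for which both sides are defined.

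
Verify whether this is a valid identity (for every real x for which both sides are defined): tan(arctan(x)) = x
Claim: tan(arctan(x)) = x.
Reasoning: For every real x, arctan(x) is by definition the angle in (-π/2, π/2) whose tangent equals x. Taking the tangent of that angle returns x.
So the two sides agree for every real x for which both sides are defined.

Conclusion: Yes, this is an identity.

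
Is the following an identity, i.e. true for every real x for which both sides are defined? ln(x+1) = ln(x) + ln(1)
Claim: ln(x+1) = ln(x) + ln(1).
Test a specific point where both sides are defined: x = 5.
LHS = ln(x+1) ≈ 1.7918
RHS = ln(x) + ln(1) ≈ 1.6094
Since 1.7918 ≠ 1.6094, the equation fails at this point, so it cannot hold for every real x for which both sides are defined.
ln(1) = 0, so the right side is just ln(x), which differs from ln(x+1).

Conclusion: No, this is NOT an identity.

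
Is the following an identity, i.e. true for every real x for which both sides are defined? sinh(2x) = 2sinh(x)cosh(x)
Yes, this is an identity.

Claim: sinh(2x) = 2sinh(x)cosh(x).
Reasoning: 2sinh(x)cosh(x) = 2 · (e^x - e^-x)/2 · (e^x + e^-x)/2 = (e^(2x) - e^(-2x))/2 = sinh(2x).
So the two sides agree for every real x for which both sides are defined.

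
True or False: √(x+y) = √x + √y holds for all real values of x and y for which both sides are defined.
Claim: √(x+y) = √x + √y.
Test a specific point where both sides are defined: x = 3, y = 1/2.
LHS = √(x+y) ≈ 1.8708
RHS = √x + √y ≈ 2.4392
Since 1.8708 ≠ 2.4392, the equation fails at this point, so it cannot hold for all real values of x and y for which both sides are defined.
Squaring the right side gives x + 2√(xy) + y, not x + y.

Conclusion: False.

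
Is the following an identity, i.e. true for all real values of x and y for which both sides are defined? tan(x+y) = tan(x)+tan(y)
Claim: tan(x+y) = tan(x)+tan(y).
Test a specific point where both sides are defined: x = -π/6, y = π/3.
LHS = tan(x+y) ≈ 0.5774
RHS = tan(x)+tan(y) ≈ 1.1547
Since 0.5774 ≠ 1.1547, the equation fails at this point, so it cannot hold for all real values of x and y for which both sides are defined.
The correct formula is tan(x+y) = (tan(x) + tan(y))/(1 - tan(x)tan(y)).

Conclusion: No, this is NOT an identity.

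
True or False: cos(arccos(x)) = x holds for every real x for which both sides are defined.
True.

Claim: cos(arccos(x)) = x.
Reasoning: For -1 ≤ x ≤ 1 (where arccos is defined), arccos(x) is by definition an angle whose cosine equals x. Taking the cosine of that angle returns x. (Note the other order, arccos(cos x) = x, is NOT an identity.)
So the two sides agree for every real x for which both sides are defined.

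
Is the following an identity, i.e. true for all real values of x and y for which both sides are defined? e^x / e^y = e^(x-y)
Claim: e^x / e^y = e^(x-y).
Reasoning: 1/e^y = e^(-y), so e^x / e^y = e^x · e^(-y) = e^(x + (-y)) = e^(x-y) by the product rule for exponents.
So the two sides agree for all real values of x and y for which both sides are defined.

Conclusion: Yes, this is an identity.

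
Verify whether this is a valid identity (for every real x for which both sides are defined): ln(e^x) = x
Yes, this is an identity.

Claim: ln(e^x) = x.
Reasoning: ln is the inverse of the exponential: ln(e^x) asks for the exponent p with e^p = e^x, and since e^p is one-to-one that exponent is p = x.
So the two sides agree for every real x for which both sides are defined.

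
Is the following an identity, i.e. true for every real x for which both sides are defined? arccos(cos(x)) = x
Claim: arccos(cos(x)) = x.
Test a specific point where both sides are defined: x = -π/6.
LHS = arccos(cos(x)) ≈ 0.5236
RHS = x ≈ -0.5236
Since 0.5236 ≠ -0.5236, the equation fails at this point, so it cannot hold for every real x for which both sides are defined.
arccos only returns values in [0, π], so arccos(cos(x)) = x holds only for x in that interval, not for all real x.

Conclusion: No, this is NOT an identity.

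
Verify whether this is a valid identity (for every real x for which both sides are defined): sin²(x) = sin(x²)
No, this is NOT an identity.

Claim: sin²(x) = sin(x²).
Test a specific point where both sides are defined: x = 3π/4.
LHS = sin²(x) ≈ 0.5000
RHS = sin(x²) ≈ -0.6680
Since 0.5000 ≠ -0.6680, the equation fails at this point, so it cannot hold for every real x for which both sides are defined.
sin²(x) means (sin x)², squaring the output; sin(x²) squares the input. These are different functions.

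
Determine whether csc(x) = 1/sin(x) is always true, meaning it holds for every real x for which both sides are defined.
Yes, this is an identity.

Claim: csc(x) = 1/sin(x).
Reasoning: csc(x) is by definition the reciprocal of sin(x), wherever sin(x) ≠ 0.
So the two sides agree for every real x for which both sides are defined.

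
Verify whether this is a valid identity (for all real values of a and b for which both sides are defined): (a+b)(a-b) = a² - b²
Claim: (a+b)(a-b) = a² - b².
Reasoning: Expand: (a+b)(a-b) = a² - ab + ba - b² = a² - b² (the cross terms cancel).
So the two sides agree for all real values of a and b for which both sides are defined.

Conclusion: Yes, this is an identity.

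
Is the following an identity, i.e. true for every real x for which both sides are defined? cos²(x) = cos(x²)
No, this is NOT an identity.

Claim: cos²(x) = cos(x²).
Test a specific point where both sides are defined: x = -π/2.
LHS = cos²(x) ≈ 0.0000
RHS = cos(x²) ≈ -0.7812
Since 0.0000 ≠ -0.7812, the equation fails at this point, so it cannot hold for every real x for which both sides are defined.
cos²(x) means (cos x)², squaring the output; cos(x²) squares the input. These are different functions.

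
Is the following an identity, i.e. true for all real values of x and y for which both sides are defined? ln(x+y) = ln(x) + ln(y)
Claim: ln(x+y) = ln(x) + ln(y).
Test a specific point where both sides are defined: x = 2, y = 5.
LHS = ln(x+y) ≈ 1.9459
RHS = ln(x) + ln(y) ≈ 2.3026
Since 1.9459 ≠ 2.3026, the equation fails at this point, so it cannot hold for all real values of x and y for which both sides are defined.
ln(x) + ln(y) = ln(xy), not ln(x+y).

Conclusion: No, this is NOT an identity.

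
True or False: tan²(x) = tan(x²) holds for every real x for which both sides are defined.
False.

Claim: tan²(x) = tan(x²).
Test a specific point where both sides are defined: x = -π/3.
LHS = tan²(x) ≈ 3.0000
RHS = tan(x²) ≈ 1.9485
Since 3.0000 ≠ 1.9485, the equation fails at this point, so it cannot hold for every real x for which both sides are defined.
tan²(x) means (tan x)², squaring the output; tan(x²) squares the input. These are different functions.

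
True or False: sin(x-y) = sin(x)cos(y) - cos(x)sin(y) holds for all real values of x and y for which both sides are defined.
True.

Claim: sin(x-y) = sin(x)cos(y) - cos(x)sin(y).
Reasoning: Replace y by -y in sin(x+y) = sin(x)cos(y) + cos(x)sin(y) and use cos(-y) = cos(y), sin(-y) = -sin(y): sin(x-y) = sin(x)cos(y) - cos(x)sin(y).
So the two sides agree for all real values of x and y for which both sides are defined.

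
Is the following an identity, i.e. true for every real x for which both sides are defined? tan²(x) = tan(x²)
No, this is NOT an identity.

Claim: tan²(x) = tan(x²).
Test a specific point where both sides are defined: x = -π/4.
LHS = tan²(x) ≈ 1.0000
RHS = tan(x²) ≈ 0.7092
Since 1.0000 ≠ 0.7092, the equation fails at this point, so it cannot hold for every real x for which both sides are defined.
tan²(x) means (tan x)², squaring the output; tan(x²) squares the input. These are different functions.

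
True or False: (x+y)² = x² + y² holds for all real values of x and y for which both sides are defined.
False.

Claim: (x+y)² = x² + y².
Test a specific point where both sides are defined: x = -1, y = -1.
LHS = (x+y)² ≈ 4.0000
RHS = x² + y² ≈ 2.0000
Since 4.0000 ≠ 2.0000, the equation fails at this point, so it cannot hold for all real values of x and y for which both sides are defined.
The correct expansion is (x+y)² = x² + 2xy + y²; the cross term 2xy is missing.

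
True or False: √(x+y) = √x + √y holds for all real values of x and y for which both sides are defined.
False.

Claim: √(x+y) = √x + √y.
Test a specific point where both sides are defined: x = 3/2, y = 5.
LHS = √(x+y) ≈ 2.5495
RHS = √x + √y ≈ 3.4608
Since 2.5495 ≠ 3.4608, the equation fails at this point, so it cannot hold for all real values of x and y for which both sides are defined.
Squaring the right side gives x + 2√(xy) + y, not x + y.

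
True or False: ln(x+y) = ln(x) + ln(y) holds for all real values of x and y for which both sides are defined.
False.

Claim: ln(x+y) = ln(x) + ln(y).
Test a specific point where both sides are defined: x = 1, y = 4.
LHS = ln(x+y) ≈ 1.6094
RHS = ln(x) + ln(y) ≈ 1.3863
Since 1.6094 ≠ 1.3863, the equation fails at this point, so it cannot hold for all real values of x and y for which both sides are defined.
ln(x) + ln(y) = ln(xy), not ln(x+y).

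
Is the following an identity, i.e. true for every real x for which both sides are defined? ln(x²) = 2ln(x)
Claim: ln(x²) = 2ln(x).
Reasoning: The right side requires x > 0. For x > 0, x² = (e^(ln x))² = e^(2ln x), so ln(x²) = 2ln(x). (For x < 0 the right side is undefined, so those values are outside the claim.)
So the two sides agree for every real x for which both sides are defined.

Conclusion: Yes, this is an identity.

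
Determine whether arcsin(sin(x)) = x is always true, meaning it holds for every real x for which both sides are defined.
Claim: arcsin(sin(x)) = x.
Test a specific point where both sides are defined: x = 3π/4.
LHS = arcsin(sin(x)) ≈ 0.7854
RHS = x ≈ 2.3562
Since 0.7854 ≠ 2.3562, the equation fails at this point, so it cannot hold for every real x for which both sides are defined.
arcsin only returns values in [-π/2, π/2], so arcsin(sin(x)) = x holds only for x in that interval, not for all real x.

Conclusion: No, this is NOT an identity.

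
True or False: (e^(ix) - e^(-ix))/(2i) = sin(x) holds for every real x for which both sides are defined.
Claim: (e^(ix) - e^(-ix))/(2i) = sin(x).
Reasoning: By Euler's formula e^(ix) = cos(x) + i·sin(x) and e^(-ix) = cos(x) - i·sin(x). Subtracting cancels the cosine terms: e^(ix) - e^(-ix) = 2i·sin(x); divide by 2i.
So the two sides agree for every real x for which both sides are defined.

Conclusion: True.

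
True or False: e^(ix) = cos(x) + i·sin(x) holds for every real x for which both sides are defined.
Claim: e^(ix) = cos(x) + i·sin(x).
Reasoning: Euler's formula. Expand e^(ix) = Σ (ix)^k / k!. Since i² = -1, the even-k terms are Σ (-1)^m x^(2m)/(2m)! = cos(x) and the odd-k terms are i · Σ (-1)^m x^(2m+1)/(2m+1)! = i·sin(x).
So the two sides agree for every real x for which both sides are defined.

Conclusion: True.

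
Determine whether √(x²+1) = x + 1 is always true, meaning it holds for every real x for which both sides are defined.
Claim: √(x²+1) = x + 1.
Test a specific point where both sides are defined: x = -3.
LHS = √(x²+1) ≈ 3.1623
RHS = x + 1 ≈ -2.0000
Since 3.1623 ≠ -2.0000, the equation fails at this point, so it cannot hold for every real x for which both sides are defined.
(x+1)² = x² + 2x + 1 ≠ x² + 1 unless x = 0.

Conclusion: No, this is NOT an identity.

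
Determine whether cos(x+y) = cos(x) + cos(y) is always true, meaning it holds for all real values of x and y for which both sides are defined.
Claim: cos(x+y) = cos(x) + cos(y).
Test a specific point where both sides are defined: x = π/3, y = -π/6.
LHS = cos(x+y) ≈ 0.8660
RHS = cos(x) + cos(y) ≈ 1.3660
Since 0.8660 ≠ 1.3660, the equation fails at this point, so it cannot hold for all real values of x and y for which both sides are defined.
The correct expansion is cos(x+y) = cos(x)cos(y) - sin(x)sin(y); cosine is not additive.

Conclusion: No, this is NOT an identity.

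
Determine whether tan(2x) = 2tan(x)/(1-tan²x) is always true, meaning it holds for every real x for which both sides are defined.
Yes, this is an identity.

Claim: tan(2x) = 2tan(x)/(1-tan²x).
Reasoning: tan(2x) = sin(2x)/cos(2x) = 2sin(x)cos(x) / (cos²x - sin²x). Divide numerator and denominator by cos²x: 2tan(x) / (1 - tan²x).
So the two sides agree for every real x for which both sides are defined.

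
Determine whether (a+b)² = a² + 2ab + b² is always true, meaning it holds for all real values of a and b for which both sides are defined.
Yes, this is an identity.

Claim: (a+b)² = a² + 2ab + b².
Reasoning: Expand: (a+b)² = (a+b)(a+b) = a·a + a·b + b·a + b·b = a² + 2ab + b².
So the two sides agree for all real values of a and b for which both sides are defined.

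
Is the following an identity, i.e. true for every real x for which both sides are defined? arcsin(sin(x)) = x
No, this is NOT an identity.

Claim: arcsin(sin(x)) = x.
Test a specific point where both sides are defined: x = 2π/3.
LHS = arcsin(sin(x)) ≈ 1.0472
RHS = x ≈ 2.0944
Since 1.0472 ≠ 2.0944, the equation fails at this point, so it cannot hold for every real x for which both sides are defined.
arcsin only returns values in [-π/2, π/2], so arcsin(sin(x)) = x holds only for x in that interval, not for all real x.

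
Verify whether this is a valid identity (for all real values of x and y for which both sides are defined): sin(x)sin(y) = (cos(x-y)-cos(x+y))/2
Yes, this is an identity.

Claim: sin(x)sin(y) = (cos(x-y)-cos(x+y))/2.
Reasoning: cos(x-y) = cos(x)cos(y) + sin(x)sin(y) and cos(x+y) = cos(x)cos(y) - sin(x)sin(y). Subtracting, cos(x-y) - cos(x+y) = 2sin(x)sin(y); divide by 2.
So the two sides agree for all real values of x and y for which both sides are defined.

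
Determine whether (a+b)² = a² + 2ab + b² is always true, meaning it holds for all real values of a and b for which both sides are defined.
Yes, this is an identity.

Claim: (a+b)² = a² + 2ab + b².
Reasoning: Expand: (a+b)² = (a+b)(a+b) = a·a + a·b + b·a + b·b = a² + 2ab + b².
So the two sides agree for all real values of a and b for which both sides are defined.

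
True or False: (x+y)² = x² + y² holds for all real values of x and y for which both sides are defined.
Claim: (x+y)² = x² + y².
Test a specific point where both sides are defined: x = -1, y = 4.
LHS = (x+y)² ≈ 9.0000
RHS = x² + y² ≈ 17.0000
Since 9.0000 ≠ 17.0000, the equation fails at this point, so it cannot hold for all real values of x and y for which both sides are defined.
The correct expansion is (x+y)² = x² + 2xy + y²; the cross term 2xy is missing.

Conclusion: False.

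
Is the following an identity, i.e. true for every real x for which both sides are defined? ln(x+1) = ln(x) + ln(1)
Claim: ln(x+1) = ln(x) + ln(1).
Test a specific point where both sides are defined: x = 3/2.
LHS = ln(x+1) ≈ 0.9163
RHS = ln(x) + ln(1) ≈ 0.4055
Since 0.9163 ≠ 0.4055, the equation fails at this point, so it cannot hold for every real x for which both sides are defined.
ln(1) = 0, so the right side is just ln(x), which differs from ln(x+1).

Conclusion: No, this is NOT an identity.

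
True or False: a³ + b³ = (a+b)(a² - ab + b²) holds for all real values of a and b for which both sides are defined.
True.

Claim: a³ + b³ = (a+b)(a² - ab + b²).
Reasoning: Expand the right side: (a+b)(a² - ab + b²) = a³ - a²b + ab² + a²b - ab² + b³ = a³ + b³ (the middle terms cancel in pairs).
So the two sides agree for all real values of a and b for which both sides are defined.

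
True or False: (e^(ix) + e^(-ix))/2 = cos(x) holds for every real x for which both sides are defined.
True.

Claim: (e^(ix) + e^(-ix))/2 = cos(x).
Reasoning: By Euler's formula e^(ix) = cos(x) + i·sin(x) and e^(-ix) = cos(x) - i·sin(x). Adding cancels the sine terms: e^(ix) + e^(-ix) = 2cos(x); divide by 2.
So the two sides agree for every real x for which both sides are defined.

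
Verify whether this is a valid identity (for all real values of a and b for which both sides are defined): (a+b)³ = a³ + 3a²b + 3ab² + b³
Yes, this is an identity.

Claim: (a+b)³ = a³ + 3a²b + 3ab² + b³.
Reasoning: (a+b)³ = (a+b)(a+b)² = (a+b)(a² + 2ab + b²) = a³ + 2a²b + ab² + a²b + 2ab² + b³ = a³ + 3a²b + 3ab² + b³.
So the two sides agree for all real values of a and b for which both sides are defined.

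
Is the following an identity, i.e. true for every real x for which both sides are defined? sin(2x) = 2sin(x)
Claim: sin(2x) = 2sin(x).
Test a specific point where both sides are defined: x = 2π/3.
LHS = sin(2x) ≈ -0.8660
RHS = 2sin(x) ≈ 1.7321
Since -0.8660 ≠ 1.7321, the equation fails at this point, so it cannot hold for every real x for which both sides are defined.
The correct double-angle formula is sin(2x) = 2sin(x)cos(x).

Conclusion: No, this is NOT an identity.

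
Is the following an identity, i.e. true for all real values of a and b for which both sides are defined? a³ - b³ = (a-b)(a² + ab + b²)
Claim: a³ - b³ = (a-b)(a² + ab + b²).
Reasoning: Expand the right side: (a-b)(a² + ab + b²) = a³ + a²b + ab² - a²b - ab² - b³ = a³ - b³ (the middle terms cancel in pairs).
So the two sides agree for all real values of a and b for which both sides are defined.

Conclusion: Yes, this is an identity.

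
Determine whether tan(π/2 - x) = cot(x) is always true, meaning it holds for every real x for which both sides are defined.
Claim: tan(π/2 - x) = cot(x).
Reasoning: tan(π/2 - x) = sin(π/2 - x)/cos(π/2 - x) = cos(x)/sin(x) = cot(x), using the cofunction identities sin(π/2 - x) = cos(x) and cos(π/2 - x) = sin(x).
So the two sides agree for every real x for which both sides are defined.

Conclusion: Yes, this is an identity.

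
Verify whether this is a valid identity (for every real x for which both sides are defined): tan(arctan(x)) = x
Claim: tan(arctan(x)) = x.
Reasoning: For every real x, arctan(x) is by definition the angle in (-π/2, π/2) whose tangent equals x. Taking the tangent of that angle returns x.
So the two sides agree for every real x for which both sides are defined.

Conclusion: Yes, this is an identity.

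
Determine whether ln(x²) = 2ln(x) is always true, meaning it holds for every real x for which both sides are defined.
Yes, this is an identity.

Claim: ln(x²) = 2ln(x).
Reasoning: The right side requires x > 0. For x > 0, x² = (e^(ln x))² = e^(2ln x), so ln(x²) = 2ln(x). (For x < 0 the right side is undefined, so those values are outside the claim.)
So the two sides agree for every real x for which both sides are defined.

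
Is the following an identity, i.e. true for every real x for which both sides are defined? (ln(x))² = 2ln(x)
Claim: (ln(x))² = 2ln(x).
Test a specific point where both sides are defined: x = 2.
LHS = (ln(x))² ≈ 0.4805
RHS = 2ln(x) ≈ 1.3863
Since 0.4805 ≠ 1.3863, the equation fails at this point, so it cannot hold for every real x for which both sides are defined.
2ln(x) equals ln(x²), which is not the same as (ln x)².

Conclusion: No, this is NOT an identity.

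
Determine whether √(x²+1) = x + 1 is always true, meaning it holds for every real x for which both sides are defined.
No, this is NOT an identity.

Claim: √(x²+1) = x + 1.
Test a specific point where both sides are defined: x = 4.
LHS = √(x²+1) ≈ 4.1231
RHS = x + 1 ≈ 5.0000
Since 4.1231 ≠ 5.0000, the equation fails at this point, so it cannot hold for every real x for which both sides are defined.
(x+1)² = x² + 2x + 1 ≠ x² + 1 unless x = 0.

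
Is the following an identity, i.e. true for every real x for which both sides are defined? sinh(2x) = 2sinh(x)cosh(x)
Yes, this is an identity.

Claim: sinh(2x) = 2sinh(x)cosh(x).
Reasoning: 2sinh(x)cosh(x) = 2 · (e^x - e^-x)/2 · (e^x + e^-x)/2 = (e^(2x) - e^(-2x))/2 = sinh(2x).
So the two sides agree for every real x for which both sides are defined.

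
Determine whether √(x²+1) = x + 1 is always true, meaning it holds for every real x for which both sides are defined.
Claim: √(x²+1) = x + 1.
Test a specific point where both sides are defined: x = 1.
LHS = √(x²+1) ≈ 1.4142
RHS = x + 1 ≈ 2.0000
Since 1.4142 ≠ 2.0000, the equation fails at this point, so it cannot hold for every real x for which both sides are defined.
(x+1)² = x² + 2x + 1 ≠ x² + 1 unless x = 0.

Conclusion: No, this is NOT an identity.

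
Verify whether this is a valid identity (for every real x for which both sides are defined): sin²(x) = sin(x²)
No, this is NOT an identity.

Claim: sin²(x) = sin(x²).
Test a specific point where both sides are defined: x = π/6.
LHS = sin²(x) ≈ 0.2500
RHS = sin(x²) ≈ 0.2707
Since 0.2500 ≠ 0.2707, the equation fails at this point, so it cannot hold for every real x for which both sides are defined.
sin²(x) means (sin x)², squaring the output; sin(x²) squares the input. These are different functions.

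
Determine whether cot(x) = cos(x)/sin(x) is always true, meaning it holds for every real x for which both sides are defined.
Yes, this is an identity.

Claim: cot(x) = cos(x)/sin(x).
Reasoning: cot(x) is defined as 1/tan(x) = 1/(sin(x)/cos(x)) = cos(x)/sin(x), wherever sin(x) ≠ 0.
So the two sides agree for every real x for which both sides are defined.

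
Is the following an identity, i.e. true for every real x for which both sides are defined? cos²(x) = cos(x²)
No, this is NOT an identity.

Claim: cos²(x) = cos(x²).
Test a specific point where both sides are defined: x = 3π/4.
LHS = cos²(x) ≈ 0.5000
RHS = cos(x²) ≈ 0.7442
Since 0.5000 ≠ 0.7442, the equation fails at this point, so it cannot hold for every real x for which both sides are defined.
cos²(x) means (cos x)², squaring the output; cos(x²) squares the input. These are different functions.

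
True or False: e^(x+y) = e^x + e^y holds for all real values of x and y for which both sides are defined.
Claim: e^(x+y) = e^x + e^y.
Test a specific point where both sides are defined: x = -2, y = 2.
LHS = e^(x+y) ≈ 1.0000
RHS = e^x + e^y ≈ 7.5244
Since 1.0000 ≠ 7.5244, the equation fails at this point, so it cannot hold for all real values of x and y for which both sides are defined.
The correct rule is e^(x+y) = e^x · e^y (a product, not a sum).

Conclusion: False.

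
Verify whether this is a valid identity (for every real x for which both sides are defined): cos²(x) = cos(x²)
No, this is NOT an identity.

Claim: cos²(x) = cos(x²).
Test a specific point where both sides are defined: x = π/4.
LHS = cos²(x) ≈ 0.5000
RHS = cos(x²) ≈ 0.8157
Since 0.5000 ≠ 0.8157, the equation fails at this point, so it cannot hold for every real x for which both sides are defined.
cos²(x) means (cos x)², squaring the output; cos(x²) squares the input. These are different functions.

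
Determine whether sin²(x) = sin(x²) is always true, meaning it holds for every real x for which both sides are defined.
No, this is NOT an identity.

Claim: sin²(x) = sin(x²).
Test a specific point where both sides are defined: x = 2π/3.
LHS = sin²(x) ≈ 0.7500
RHS = sin(x²) ≈ -0.9474
Since 0.7500 ≠ -0.9474, the equation fails at this point, so it cannot hold for every real x for which both sides are defined.
sin²(x) means (sin x)², squaring the output; sin(x²) squares the input. These are different functions.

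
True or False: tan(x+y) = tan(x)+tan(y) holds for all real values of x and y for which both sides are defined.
Claim: tan(x+y) = tan(x)+tan(y).
Test a specific point where both sides are defined: x = -π/3, y = 3π/4.
LHS = tan(x+y) ≈ 3.7321
RHS = tan(x)+tan(y) ≈ -2.7321
Since 3.7321 ≠ -2.7321, the equation fails at this point, so it cannot hold for all real values of x and y for which both sides are defined.
The correct formula is tan(x+y) = (tan(x) + tan(y))/(1 - tan(x)tan(y)).

Conclusion: False.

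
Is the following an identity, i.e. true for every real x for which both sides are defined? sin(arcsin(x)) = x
Claim: sin(arcsin(x)) = x.
Reasoning: For -1 ≤ x ≤ 1 (where arcsin is defined), arcsin(x) is by definition an angle whose sine equals x. Taking the sine of that angle returns x. (Note the other order, arcsin(sin x) = x, is NOT an identity.)
So the two sides agree for every real x for which both sides are defined.

Conclusion: Yes, this is an identity.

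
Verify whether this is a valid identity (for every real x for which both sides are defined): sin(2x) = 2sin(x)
No, this is NOT an identity.

Claim: sin(2x) = 2sin(x).
Test a specific point where both sides are defined: x = -π/4.
LHS = sin(2x) ≈ -1.0000
RHS = 2sin(x) ≈ -1.4142
Since -1.0000 ≠ -1.4142, the equation fails at this point, so it cannot hold for every real x for which both sides are defined.
The correct double-angle formula is sin(2x) = 2sin(x)cos(x).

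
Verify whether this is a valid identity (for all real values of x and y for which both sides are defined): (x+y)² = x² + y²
No, this is NOT an identity.

Claim: (x+y)² = x² + y².
Test a specific point where both sides are defined: x = 2, y = 3/2.
LHS = (x+y)² ≈ 12.2500
RHS = x² + y² ≈ 6.2500
Since 12.2500 ≠ 6.2500, the equation fails at this point, so it cannot hold for all real values of x and y for which both sides are defined.
The correct expansion is (x+y)² = x² + 2xy + y²; the cross term 2xy is missing.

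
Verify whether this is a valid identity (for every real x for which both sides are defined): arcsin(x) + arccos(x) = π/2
Claim: arcsin(x) + arccos(x) = π/2.
Reasoning: Both sides are defined for -1 ≤ x ≤ 1. Let θ = arcsin(x), so sin θ = x and θ ∈ [-π/2, π/2]. Then cos(π/2 - θ) = sin θ = x and π/2 - θ ∈ [0, π], which is exactly the range of arccos, so arccos(x) = π/2 - θ. Adding: arcsin(x) + arccos(x) = θ + (π/2 - θ) = π/2.
So the two sides agree for every real x for which both sides are defined.

Conclusion: Yes, this is an identity.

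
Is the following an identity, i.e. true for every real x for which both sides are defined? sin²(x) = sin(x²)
No, this is NOT an identity.

Claim: sin²(x) = sin(x²).
Test a specific point where both sides are defined: x = π.
LHS = sin²(x) ≈ 0.0000
RHS = sin(x²) ≈ -0.4303
Since 0.0000 ≠ -0.4303, the equation fails at this point, so it cannot hold for every real x for which both sides are defined.
sin²(x) means (sin x)², squaring the output; sin(x²) squares the input. These are different functions.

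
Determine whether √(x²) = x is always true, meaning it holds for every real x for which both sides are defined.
No, this is NOT an identity.

Claim: √(x²) = x.
Test a specific point where both sides are defined: x = -1.
LHS = √(x²) ≈ 1.0000
RHS = x ≈ -1.0000
Since 1.0000 ≠ -1.0000, the equation fails at this point, so it cannot hold for every real x for which both sides are defined.
√(x²) = |x|, which differs from x whenever x < 0 (both sides are defined for every real x).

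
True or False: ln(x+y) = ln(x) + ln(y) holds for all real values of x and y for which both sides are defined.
Claim: ln(x+y) = ln(x) + ln(y).
Test a specific point where both sides are defined: x = 1/2, y = 3/2.
LHS = ln(x+y) ≈ 0.6931
RHS = ln(x) + ln(y) ≈ -0.2877
Since 0.6931 ≠ -0.2877, the equation fails at this point, so it cannot hold for all real values of x and y for which both sides are defined.
ln(x) + ln(y) = ln(xy), not ln(x+y).

Conclusion: False.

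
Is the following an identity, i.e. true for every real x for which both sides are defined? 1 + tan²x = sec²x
Claim: 1 + tan²x = sec²x.
Reasoning: Start from sin²x + cos²x = 1 and divide every term by cos²x (allowed wherever tan x and sec x are defined): tan²x + 1 = 1/cos²x = sec²x.
So the two sides agree for every real x for which both sides are defined.

Conclusion: Yes, this is an identity.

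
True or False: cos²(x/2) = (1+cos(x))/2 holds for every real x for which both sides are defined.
Claim: cos²(x/2) = (1+cos(x))/2.
Reasoning: Use cos(2θ) = 2cos²θ - 1 with θ = x/2: cos(x) = 2cos²(x/2) - 1. Solving for cos²(x/2) gives (1 + cos(x))/2.
So the two sides agree for every real x for which both sides are defined.

Conclusion: True.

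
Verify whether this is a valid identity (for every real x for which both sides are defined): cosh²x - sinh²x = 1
Claim: cosh²x - sinh²x = 1.
Reasoning: With cosh(x) = (e^x + e^-x)/2 and sinh(x) = (e^x - e^-x)/2: cosh²x = (e^(2x) + 2 + e^(-2x))/4 and sinh²x = (e^(2x) - 2 + e^(-2x))/4. Subtracting leaves 4/4 = 1.
So the two sides agree for every real x for which both sides are defined.

Conclusion: Yes, this is an identity.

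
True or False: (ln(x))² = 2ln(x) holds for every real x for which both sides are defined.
Claim: (ln(x))² = 2ln(x).
Test a specific point where both sides are defined: x = 4.
LHS = (ln(x))² ≈ 1.9218
RHS = 2ln(x) ≈ 2.7726
Since 1.9218 ≠ 2.7726, the equation fails at this point, so it cannot hold for every real x for which both sides are defined.
2ln(x) equals ln(x²), which is not the same as (ln x)².

Conclusion: False.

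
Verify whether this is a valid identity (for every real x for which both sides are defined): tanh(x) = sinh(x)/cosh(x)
Claim: tanh(x) = sinh(x)/cosh(x).
Reasoning: tanh(x) is defined as sinh(x)/cosh(x) = (e^x - e^-x)/(e^x + e^-x); cosh(x) ≥ 1 is never zero, so this holds for every real x.
So the two sides agree for every real x for which both sides are defined.

Conclusion: Yes, this is an identity.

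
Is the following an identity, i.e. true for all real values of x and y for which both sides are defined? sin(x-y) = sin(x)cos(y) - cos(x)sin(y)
Yes, this is an identity.

Claim: sin(x-y) = sin(x)cos(y) - cos(x)sin(y).
Reasoning: Replace y by -y in sin(x+y) = sin(x)cos(y) + cos(x)sin(y) and use cos(-y) = cos(y), sin(-y) = -sin(y): sin(x-y) = sin(x)cos(y) - cos(x)sin(y).
So the two sides agree for all real values of x and y for which both sides are defined.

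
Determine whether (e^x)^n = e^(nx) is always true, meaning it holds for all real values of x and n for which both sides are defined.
Yes, this is an identity.

Claim: (e^x)^n = e^(nx).
Reasoning: e^x is a positive real number, and for a positive base B and real exponent n, B^n = e^(n·ln B). With B = e^x, ln B = x, so (e^x)^n = e^(n·x).
So the two sides agree for all real values of x and n for which both sides are defined.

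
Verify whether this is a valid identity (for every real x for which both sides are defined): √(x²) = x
Claim: √(x²) = x.
Test a specific point where both sides are defined: x = -2.
LHS = √(x²) ≈ 2.0000
RHS = x ≈ -2.0000
Since 2.0000 ≠ -2.0000, the equation fails at this point, so it cannot hold for every real x for which both sides are defined.
√(x²) = |x|, which differs from x whenever x < 0 (both sides are defined for every real x).

Conclusion: No, this is NOT an identity.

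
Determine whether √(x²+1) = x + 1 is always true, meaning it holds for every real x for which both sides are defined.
No, this is NOT an identity.

Claim: √(x²+1) = x + 1.
Test a specific point where both sides are defined: x = -2.
LHS = √(x²+1) ≈ 2.2361
RHS = x + 1 ≈ -1.0000
Since 2.2361 ≠ -1.0000, the equation fails at this point, so it cannot hold for every real x for which both sides are defined.
(x+1)² = x² + 2x + 1 ≠ x² + 1 unless x = 0.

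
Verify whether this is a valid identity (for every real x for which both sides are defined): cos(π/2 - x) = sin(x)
Claim: cos(π/2 - x) = sin(x).
Reasoning: Use cos(u - v) = cos(u)cos(v) + sin(u)sin(v) with u = π/2, v = x: cos(π/2)cos(x) + sin(π/2)sin(x) = 0·cos(x) + 1·sin(x) = sin(x).
So the two sides agree for every real x for which both sides are defined.

Conclusion: Yes, this is an identity.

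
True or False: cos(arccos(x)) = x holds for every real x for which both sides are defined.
Claim: cos(arccos(x)) = x.
Reasoning: For -1 ≤ x ≤ 1 (where arccos is defined), arccos(x) is by definition an angle whose cosine equals x. Taking the cosine of that angle returns x. (Note the other order, arccos(cos x) = x, is NOT an identity.)
So the two sides agree for every real x for which both sides are defined.

Conclusion: True.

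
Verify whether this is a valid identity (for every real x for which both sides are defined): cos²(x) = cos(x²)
No, this is NOT an identity.

Claim: cos²(x) = cos(x²).
Test a specific point where both sides are defined: x = -π/3.
LHS = cos²(x) ≈ 0.2500
RHS = cos(x²) ≈ 0.4566
Since 0.2500 ≠ 0.4566, the equation fails at this point, so it cannot hold for every real x for which both sides are defined.
cos²(x) means (cos x)², squaring the output; cos(x²) squares the input. These are different functions.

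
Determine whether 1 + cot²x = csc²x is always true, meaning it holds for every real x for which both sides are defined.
Claim: 1 + cot²x = csc²x.
Reasoning: Start from sin²x + cos²x = 1 and divide every term by sin²x (allowed wherever cot x and csc x are defined): 1 + cot²x = 1/sin²x = csc²x.
So the two sides agree for every real x for which both sides are defined.

Conclusion: Yes, this is an identity.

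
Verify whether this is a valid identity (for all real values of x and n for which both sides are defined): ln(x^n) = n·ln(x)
Claim: ln(x^n) = n·ln(x).
Reasoning: The right side requires x > 0. For x > 0, x^n = (e^(ln x))^n = e^(n·ln x), so taking ln of both sides gives ln(x^n) = n·ln(x).
So the two sides agree for all real values of x and n for which both sides are defined.

Conclusion: Yes, this is an identity.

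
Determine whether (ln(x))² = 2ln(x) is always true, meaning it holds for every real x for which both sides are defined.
No, this is NOT an identity.

Claim: (ln(x))² = 2ln(x).
Test a specific point where both sides are defined: x = 4.
LHS = (ln(x))² ≈ 1.9218
RHS = 2ln(x) ≈ 2.7726
Since 1.9218 ≠ 2.7726, the equation fails at this point, so it cannot hold for every real x for which both sides are defined.
2ln(x) equals ln(x²), which is not the same as (ln x)².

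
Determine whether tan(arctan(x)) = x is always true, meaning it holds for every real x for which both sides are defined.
Claim: tan(arctan(x)) = x.
Reasoning: For every real x, arctan(x) is by definition the angle in (-π/2, π/2) whose tangent equals x. Taking the tangent of that angle returns x.
So the two sides agree for every real x for which both sides are defined.

Conclusion: Yes, this is an identity.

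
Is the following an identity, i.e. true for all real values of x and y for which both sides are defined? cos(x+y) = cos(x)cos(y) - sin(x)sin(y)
Yes, this is an identity.

Claim: cos(x+y) = cos(x)cos(y) - sin(x)sin(y).
Reasoning: By Euler's formula e^(i(x+y)) = e^(ix)·e^(iy) = (cos x + i·sin x)(cos y + i·sin y). The real part of the left side is cos(x+y); the real part of the product is cos(x)cos(y) - sin(x)sin(y) (since i·i = -1).
So the two sides agree for all real values of x and y for which both sides are defined.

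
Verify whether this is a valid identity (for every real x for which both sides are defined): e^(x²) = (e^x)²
Claim: e^(x²) = (e^x)².
Test a specific point where both sides are defined: x = 1/2.
LHS = e^(x²) ≈ 1.2840
RHS = (e^x)² ≈ 2.7183
Since 1.2840 ≠ 2.7183, the equation fails at this point, so it cannot hold for every real x for which both sides are defined.
(e^x)² = e^(2x), and 2x ≠ x² in general.

Conclusion: No, this is NOT an identity.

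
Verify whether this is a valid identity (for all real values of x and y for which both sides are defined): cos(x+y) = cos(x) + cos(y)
No, this is NOT an identity.

Claim: cos(x+y) = cos(x) + cos(y).
Test a specific point where both sides are defined: x = π, y = -π/2.
LHS = cos(x+y) ≈ 0.0000
RHS = cos(x) + cos(y) ≈ -1.0000
Since 0.0000 ≠ -1.0000, the equation fails at this point, so it cannot hold for all real values of x and y for which both sides are defined.
The correct expansion is cos(x+y) = cos(x)cos(y) - sin(x)sin(y); cosine is not additive.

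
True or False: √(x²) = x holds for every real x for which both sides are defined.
False.

Claim: √(x²) = x.
Test a specific point where both sides are defined: x = -1.
LHS = √(x²) ≈ 1.0000
RHS = x ≈ -1.0000
Since 1.0000 ≠ -1.0000, the equation fails at this point, so it cannot hold for every real x for which both sides are defined.
√(x²) = |x|, which differs from x whenever x < 0 (both sides are defined for every real x).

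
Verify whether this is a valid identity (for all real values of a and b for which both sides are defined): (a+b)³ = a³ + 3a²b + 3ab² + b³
Claim: (a+b)³ = a³ + 3a²b + 3ab² + b³.
Reasoning: (a+b)³ = (a+b)(a+b)² = (a+b)(a² + 2ab + b²) = a³ + 2a²b + ab² + a²b + 2ab² + b³ = a³ + 3a²b + 3ab² + b³.
So the two sides agree for all real values of a and b for which both sides are defined.

Conclusion: Yes, this is an identity.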